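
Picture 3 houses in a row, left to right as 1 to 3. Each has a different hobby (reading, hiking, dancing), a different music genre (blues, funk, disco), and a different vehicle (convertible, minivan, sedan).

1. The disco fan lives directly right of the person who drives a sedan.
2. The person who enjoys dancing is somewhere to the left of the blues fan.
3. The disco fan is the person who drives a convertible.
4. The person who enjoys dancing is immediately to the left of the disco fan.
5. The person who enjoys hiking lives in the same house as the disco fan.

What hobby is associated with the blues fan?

The only music genre still possible for house 1 is funk.
The person who enjoys dancing is narrowed to house 1 or 2; consider each.
Placing it in house 2 leads to a contradiction, so it's in house 1.
Clue 4 places the disco fan in house 2.
Clue 5 places the person who enjoys hiking in house 2.
House 3's hobby must be reading (nothing else left).
The only music genre still possible for house 3 is blues.
Clue 1 places the person who drives a sedan in house 1.
From clue 3, the person who drives a convertible must be in house 2.
House 3's vehicle must be minivan (nothing else left).
So: house 1 = dancing/funk/sedan, house 2 = hiking/disco/convertible, house 3 = reading/blues/minivan.

reading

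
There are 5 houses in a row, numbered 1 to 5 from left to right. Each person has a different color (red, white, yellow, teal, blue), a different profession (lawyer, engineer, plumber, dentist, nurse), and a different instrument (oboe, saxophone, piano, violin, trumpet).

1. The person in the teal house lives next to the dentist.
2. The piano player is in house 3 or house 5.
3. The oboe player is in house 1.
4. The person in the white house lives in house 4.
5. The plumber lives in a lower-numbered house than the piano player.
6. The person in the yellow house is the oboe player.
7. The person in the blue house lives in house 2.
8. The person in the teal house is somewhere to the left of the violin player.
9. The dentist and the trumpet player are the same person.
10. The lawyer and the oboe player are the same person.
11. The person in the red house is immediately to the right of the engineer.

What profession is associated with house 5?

nurse

By clue 3, the oboe player is in house 1.
By clue 4, the person in the white house is in house 4.
Clue 6 places the person in the yellow house in house 1.
The person in the blue house is in house 2 (clue 7).
By clue 10, the lawyer is in house 1.
The only color still possible for house 5 is red.
The engineer is in house 4 (clue 11).
So house 3 gets teal for color.
House 2's profession must be dentist (nothing else left).
House 5's profession must be nurse (nothing else left).
Clue 5 places the piano player in house 5.
Clue 9 places the trumpet player in house 2.
That leaves plumber as the profession for house 3.
House 3's instrument must be saxophone (nothing else left).
House 4 instrument: only violin fits.
So: house 1 = yellow/lawyer/oboe, house 2 = blue/dentist/trumpet, house 3 = teal/plumber/saxophone, house 4 = white/engineer/violin, house 5 = red/nurse/piano.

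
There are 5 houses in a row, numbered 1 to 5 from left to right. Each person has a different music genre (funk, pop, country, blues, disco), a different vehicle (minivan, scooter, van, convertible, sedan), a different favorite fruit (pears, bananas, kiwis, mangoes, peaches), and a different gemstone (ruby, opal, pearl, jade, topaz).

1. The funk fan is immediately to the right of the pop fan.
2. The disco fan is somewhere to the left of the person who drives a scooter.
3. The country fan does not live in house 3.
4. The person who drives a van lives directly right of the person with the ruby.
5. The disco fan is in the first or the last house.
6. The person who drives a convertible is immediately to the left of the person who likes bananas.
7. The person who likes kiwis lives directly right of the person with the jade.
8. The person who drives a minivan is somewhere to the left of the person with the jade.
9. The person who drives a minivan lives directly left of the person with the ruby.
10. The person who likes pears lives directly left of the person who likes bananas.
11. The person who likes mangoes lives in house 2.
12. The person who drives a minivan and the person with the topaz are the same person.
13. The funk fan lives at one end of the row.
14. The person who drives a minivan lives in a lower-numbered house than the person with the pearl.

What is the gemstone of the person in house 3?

ruby

Clue 5 places the disco fan in house 1.
The person who likes mangoes is in house 2 (clue 11).
Clue 13: the funk fan is in house 5.
The pop fan is in house 4 (clue 1).
So house 2 gets country for music genre.
So house 3 gets blues for music genre.
So house 1 gets peaches for favorite fruit.
The person who drives a convertible is narrowed to house 3 or 4; consider each.
Placing it in house 4 leads to a contradiction, so it's in house 3.
Clue 6 places the person who likes bananas in house 4.
Clue 10 places the person who likes pears in house 3.
So house 5 gets kiwis for favorite fruit.
Clue 7 places the person with the jade in house 4.
Clue 9 places the person who drives a minivan in house 2.
By clue 9, the person with the ruby is in house 3.
By clue 12, the person with the topaz is in house 2.
That leaves sedan as the vehicle for house 1.
That leaves opal as the gemstone for house 1.
That leaves pearl as the gemstone for house 5.
Clue 4: the person who drives a van is in house 4.
House 5's vehicle must be scooter (nothing else left).
So: house 1 = disco/sedan/peaches/opal, house 2 = country/minivan/mangoes/topaz, house 3 = blues/convertible/pears/ruby, house 4 = pop/van/bananas/jade, house 5 = funk/scooter/kiwis/pearl.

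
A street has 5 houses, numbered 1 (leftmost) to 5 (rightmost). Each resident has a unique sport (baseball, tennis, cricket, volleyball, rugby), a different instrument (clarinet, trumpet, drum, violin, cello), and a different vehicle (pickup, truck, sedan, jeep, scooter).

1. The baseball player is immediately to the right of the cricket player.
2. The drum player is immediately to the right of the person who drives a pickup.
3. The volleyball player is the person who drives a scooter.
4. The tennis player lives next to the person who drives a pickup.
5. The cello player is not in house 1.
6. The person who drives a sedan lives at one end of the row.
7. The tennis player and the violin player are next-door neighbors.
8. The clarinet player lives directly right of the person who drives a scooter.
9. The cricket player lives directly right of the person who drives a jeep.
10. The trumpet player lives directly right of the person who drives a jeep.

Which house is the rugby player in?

House 1 instrument: only violin fits.
The tennis player is in house 2 (clue 7).
The baseball player is narrowed to house 4 or 5; consider each.
Placing it in house 5 leads to a contradiction, so it's in house 4.
By clue 1, the cricket player is in house 3.
Clue 9 places the person who drives a jeep in house 2.
Clue 10 places the trumpet player in house 3.
That leaves volleyball as the sport for house 1.
House 5 sport: only rugby fits.
From clue 3, the person who drives a scooter must be in house 1.
Clue 8: the clarinet player is in house 2.
House 4's instrument must be drum (nothing else left).
So house 5 gets cello for instrument.
House 4's vehicle must be truck (nothing else left).
That leaves sedan as the vehicle for house 5.
House 3 vehicle: only pickup fits.
So: house 1 = volleyball/violin/scooter, house 2 = tennis/clarinet/jeep, house 3 = cricket/trumpet/pickup, house 4 = baseball/drum/truck, house 5 = rugby/cello/sedan.

5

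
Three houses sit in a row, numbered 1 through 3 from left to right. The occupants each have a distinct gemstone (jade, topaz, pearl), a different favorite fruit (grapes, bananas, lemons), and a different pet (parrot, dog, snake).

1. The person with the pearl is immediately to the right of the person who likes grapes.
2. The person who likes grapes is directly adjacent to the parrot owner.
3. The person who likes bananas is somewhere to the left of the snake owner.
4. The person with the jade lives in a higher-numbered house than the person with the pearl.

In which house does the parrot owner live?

2

The person with the jade is in house 3 (clue 4).
From clue 4, the person with the pearl must be in house 2.
House 1 gemstone: only topaz fits.
So house 3 gets lemons for favorite fruit.
The person who likes grapes is in house 1 (clue 1).
By clue 2, the parrot owner is in house 2.
The only favorite fruit still possible for house 2 is bananas.
House 1's pet must be dog (nothing else left).
House 3 pet: only snake fits.
So: house 1 = topaz/grapes/dog, house 2 = pearl/bananas/parrot, house 3 = jade/lemons/snake.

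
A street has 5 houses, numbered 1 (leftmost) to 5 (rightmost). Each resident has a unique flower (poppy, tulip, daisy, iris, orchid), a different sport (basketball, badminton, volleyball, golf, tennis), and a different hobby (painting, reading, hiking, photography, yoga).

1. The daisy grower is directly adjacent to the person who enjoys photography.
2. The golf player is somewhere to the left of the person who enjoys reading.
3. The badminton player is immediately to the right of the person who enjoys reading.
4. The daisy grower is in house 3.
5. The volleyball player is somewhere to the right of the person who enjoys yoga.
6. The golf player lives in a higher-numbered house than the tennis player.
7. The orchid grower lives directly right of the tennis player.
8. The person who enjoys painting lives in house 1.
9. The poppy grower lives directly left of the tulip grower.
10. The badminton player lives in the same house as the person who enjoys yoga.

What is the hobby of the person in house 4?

yoga

Clue 4 places the daisy grower in house 3.
By clue 8, the person who enjoys painting is in house 1.
Clue 3 places the badminton player in house 4.
Clue 3: the person who enjoys reading is in house 3.
By clue 7, the orchid grower is in house 2.
Clue 7 places the tennis player in house 1.
The person who enjoys yoga is in house 4 (clue 10).
So house 5 gets volleyball for sport.
House 5's hobby must be hiking (nothing else left).
By clue 2, the golf player is in house 2.
Clue 9 places the poppy grower in house 4.
That leaves iris as the flower for house 1.
So house 5 gets tulip for flower.
The only sport still possible for house 3 is basketball.
House 2 hobby: only photography fits.
So: house 1 = iris/tennis/painting, house 2 = orchid/golf/photography, house 3 = daisy/basketball/reading, house 4 = poppy/badminton/yoga, house 5 = tulip/volleyball/hiking.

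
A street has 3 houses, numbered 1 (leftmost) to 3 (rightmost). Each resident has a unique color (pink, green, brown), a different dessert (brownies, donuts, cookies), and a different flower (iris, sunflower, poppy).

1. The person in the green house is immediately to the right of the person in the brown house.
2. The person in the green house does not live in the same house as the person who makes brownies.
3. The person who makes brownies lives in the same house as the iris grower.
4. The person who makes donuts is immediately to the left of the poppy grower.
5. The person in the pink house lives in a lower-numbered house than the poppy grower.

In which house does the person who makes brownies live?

1

So house 3 gets green for color.
Clue 1: the person in the brown house is in house 2.
House 1 color: only pink fits.
House 3 dessert: only cookies fits.
The person who makes brownies is narrowed to house 1 or 2; consider each.
Placing it in house 2 leads to a contradiction, so it's in house 1.
The iris grower is in house 1 (clue 3).
That leaves donuts as the dessert for house 2.
Clue 4: the poppy grower is in house 3.
House 2 flower: only sunflower fits.
So: house 1 = pink/brownies/iris, house 2 = brown/donuts/sunflower, house 3 = green/cookies/poppy.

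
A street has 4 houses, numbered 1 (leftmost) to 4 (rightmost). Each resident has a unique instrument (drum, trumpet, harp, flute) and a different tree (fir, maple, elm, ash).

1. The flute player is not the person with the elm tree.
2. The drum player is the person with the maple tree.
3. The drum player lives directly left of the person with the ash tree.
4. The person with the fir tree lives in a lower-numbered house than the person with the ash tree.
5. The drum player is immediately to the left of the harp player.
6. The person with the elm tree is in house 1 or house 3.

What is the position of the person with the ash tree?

4

So house 4 gets ash for tree.
The drum player is in house 3 (clue 3).
The harp player is in house 4 (clue 5).
The person with the maple tree is in house 3 (clue 2).
House 1's tree must be elm (nothing else left).
That leaves fir as the tree for house 2.
By clue 1, the flute player is in house 2.
The only instrument still possible for house 1 is trumpet.
So: house 1 = trumpet/elm, house 2 = flute/fir, house 3 = drum/maple, house 4 = harp/ash.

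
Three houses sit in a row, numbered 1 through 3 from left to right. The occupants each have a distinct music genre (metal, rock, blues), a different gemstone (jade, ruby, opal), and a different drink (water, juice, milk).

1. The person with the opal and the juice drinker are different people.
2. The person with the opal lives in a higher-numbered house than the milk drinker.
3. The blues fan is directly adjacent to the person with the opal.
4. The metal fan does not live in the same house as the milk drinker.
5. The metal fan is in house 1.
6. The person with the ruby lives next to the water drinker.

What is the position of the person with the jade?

1

By clue 5, the metal fan is in house 1.
The milk drinker is in house 2 (clue 4).
The person with the opal is in house 3 (clue 2).
From clue 3, the blues fan must be in house 2.
From clue 6, the person with the ruby must be in house 2.
That leaves rock as the music genre for house 3.
House 1's gemstone must be jade (nothing else left).
From clue 1, the juice drinker must be in house 1.
The only drink still possible for house 3 is water.
So: house 1 = metal/jade/juice, house 2 = blues/ruby/milk, house 3 = rock/opal/water.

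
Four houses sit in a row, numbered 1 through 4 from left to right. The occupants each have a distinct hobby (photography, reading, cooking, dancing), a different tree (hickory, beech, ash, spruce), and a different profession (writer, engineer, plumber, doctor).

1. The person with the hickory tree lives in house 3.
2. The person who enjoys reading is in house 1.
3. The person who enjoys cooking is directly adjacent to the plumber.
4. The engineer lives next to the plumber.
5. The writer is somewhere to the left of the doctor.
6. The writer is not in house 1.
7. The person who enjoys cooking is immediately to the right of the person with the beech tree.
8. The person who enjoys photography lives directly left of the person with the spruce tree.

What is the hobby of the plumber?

Clue 1: the person with the hickory tree is in house 3.
Clue 2 places the person who enjoys reading in house 1.
From clue 8, the person who enjoys photography must be in house 3.
By clue 8, the person with the spruce tree is in house 4.
The only hobby still possible for house 2 is cooking.
House 4's hobby must be dancing (nothing else left).
Clue 7: the person with the beech tree is in house 1.
House 2's tree must be ash (nothing else left).
The only profession still possible for house 1 is plumber.
By clue 4, the engineer is in house 2.
House 4 profession: only doctor fits.
That leaves writer as the profession for house 3.
So: house 1 = reading/beech/plumber, house 2 = cooking/ash/engineer, house 3 = photography/hickory/writer, house 4 = dancing/spruce/doctor.

reading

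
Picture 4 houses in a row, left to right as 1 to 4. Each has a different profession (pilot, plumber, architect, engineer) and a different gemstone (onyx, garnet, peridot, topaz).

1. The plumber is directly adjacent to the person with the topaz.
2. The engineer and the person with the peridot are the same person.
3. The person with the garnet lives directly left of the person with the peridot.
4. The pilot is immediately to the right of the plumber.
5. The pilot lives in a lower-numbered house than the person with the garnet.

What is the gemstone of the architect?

By clue 5, the pilot is in house 2.
By clue 5, the person with the garnet is in house 3.
Clue 2 places the engineer in house 4.
From clue 2, the person with the peridot must be in house 4.
From clue 4, the plumber must be in house 1.
The only profession still possible for house 3 is architect.
House 1's gemstone must be onyx (nothing else left).
That leaves topaz as the gemstone for house 2.
So: house 1 = plumber/onyx, house 2 = pilot/topaz, house 3 = architect/garnet, house 4 = engineer/peridot.

garnet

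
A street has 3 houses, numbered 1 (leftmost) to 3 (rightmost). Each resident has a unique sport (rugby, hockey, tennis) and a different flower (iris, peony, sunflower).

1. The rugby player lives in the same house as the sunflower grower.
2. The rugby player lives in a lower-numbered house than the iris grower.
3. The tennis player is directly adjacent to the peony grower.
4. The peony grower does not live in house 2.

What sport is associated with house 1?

rugby

From clue 3, the tennis player must be in house 2.
House 3's sport must be hockey (nothing else left).
Clue 1 places the sunflower grower in house 1.
So house 1 gets rugby for sport.
House 2 flower: only iris fits.
House 3's flower must be peony (nothing else left).
So: house 1 = rugby/sunflower, house 2 = tennis/iris, house 3 = hockey/peony.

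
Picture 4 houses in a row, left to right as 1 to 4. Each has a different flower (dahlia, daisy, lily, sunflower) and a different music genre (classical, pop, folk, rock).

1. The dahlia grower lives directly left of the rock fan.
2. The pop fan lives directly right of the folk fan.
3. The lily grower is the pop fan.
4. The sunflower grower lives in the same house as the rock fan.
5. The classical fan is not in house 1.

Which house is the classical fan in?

That leaves folk as the music genre for house 1.
Clue 2: the pop fan is in house 2.
From clue 3, the lily grower must be in house 2.
From clue 1, the dahlia grower must be in house 3.
Clue 1: the rock fan is in house 4.
The sunflower grower is in house 4 (clue 4).
The only flower still possible for house 1 is daisy.
So house 3 gets classical for music genre.
So: house 1 = daisy/folk, house 2 = lily/pop, house 3 = dahlia/classical, house 4 = sunflower/rock.

3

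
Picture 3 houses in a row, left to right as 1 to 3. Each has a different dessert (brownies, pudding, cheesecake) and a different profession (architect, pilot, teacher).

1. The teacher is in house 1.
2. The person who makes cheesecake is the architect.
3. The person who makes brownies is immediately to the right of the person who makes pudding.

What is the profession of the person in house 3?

The teacher is in house 1 (clue 1).
So house 1 gets pudding for dessert.
By clue 3, the person who makes brownies is in house 2.
House 3's dessert must be cheesecake (nothing else left).
From clue 2, the architect must be in house 3.
So house 2 gets pilot for profession.
So: house 1 = pudding/teacher, house 2 = brownies/pilot, house 3 = cheesecake/architect.

architect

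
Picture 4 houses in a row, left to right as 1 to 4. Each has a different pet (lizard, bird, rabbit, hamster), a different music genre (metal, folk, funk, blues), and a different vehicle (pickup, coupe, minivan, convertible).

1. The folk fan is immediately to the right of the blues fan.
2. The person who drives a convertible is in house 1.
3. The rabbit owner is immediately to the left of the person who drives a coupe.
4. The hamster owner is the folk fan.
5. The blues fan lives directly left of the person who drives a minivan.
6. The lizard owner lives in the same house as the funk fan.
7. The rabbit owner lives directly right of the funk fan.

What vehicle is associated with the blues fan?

coupe

From clue 2, the person who drives a convertible must be in house 1.
The lizard owner is narrowed to house 1 or 2; consider each.
Placing it in house 2 leads to a contradiction, so it's in house 1.
By clue 6, the funk fan is in house 1.
From clue 7, the rabbit owner must be in house 2.
Clue 3 places the person who drives a coupe in house 3.
House 2 vehicle: only pickup fits.
House 4 vehicle: only minivan fits.
By clue 5, the blues fan is in house 3.
House 2's music genre must be metal (nothing else left).
House 4 music genre: only folk fits.
From clue 4, the hamster owner must be in house 4.
House 3 pet: only bird fits.
So: house 1 = lizard/funk/convertible, house 2 = rabbit/metal/pickup, house 3 = bird/blues/coupe, house 4 = hamster/folk/minivan.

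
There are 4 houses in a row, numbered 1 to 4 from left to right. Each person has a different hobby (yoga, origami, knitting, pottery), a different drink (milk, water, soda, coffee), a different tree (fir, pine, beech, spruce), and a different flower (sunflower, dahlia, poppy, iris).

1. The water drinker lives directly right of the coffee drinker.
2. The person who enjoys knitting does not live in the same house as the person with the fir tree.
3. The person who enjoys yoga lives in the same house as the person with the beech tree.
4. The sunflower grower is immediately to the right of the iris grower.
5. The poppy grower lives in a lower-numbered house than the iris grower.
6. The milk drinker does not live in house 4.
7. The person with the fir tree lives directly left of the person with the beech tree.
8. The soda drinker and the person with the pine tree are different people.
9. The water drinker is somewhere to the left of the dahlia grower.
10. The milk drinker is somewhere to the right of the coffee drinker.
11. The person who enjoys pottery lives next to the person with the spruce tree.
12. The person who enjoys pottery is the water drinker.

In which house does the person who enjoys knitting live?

House 4 drink: only soda fits.
That leaves poppy as the flower for house 1.
House 1's drink must be coffee (nothing else left).
So house 2 gets iris for flower.
Clue 1 places the water drinker in house 2.
Clue 4: the sunflower grower is in house 3.
From clue 12, the person who enjoys pottery must be in house 2.
That leaves milk as the drink for house 3.
House 4 flower: only dahlia fits.
That leaves beech as the tree for house 4.
Clue 3 places the person who enjoys yoga in house 4.
By clue 7, the person with the fir tree is in house 3.
The only tree still possible for house 1 is spruce.
So house 2 gets pine for tree.
Clue 2 places the person who enjoys knitting in house 1.
House 3 hobby: only origami fits.
So: house 1 = knitting/coffee/spruce/poppy, house 2 = pottery/water/pine/iris, house 3 = origami/milk/fir/sunflower, house 4 = yoga/soda/beech/dahlia.

1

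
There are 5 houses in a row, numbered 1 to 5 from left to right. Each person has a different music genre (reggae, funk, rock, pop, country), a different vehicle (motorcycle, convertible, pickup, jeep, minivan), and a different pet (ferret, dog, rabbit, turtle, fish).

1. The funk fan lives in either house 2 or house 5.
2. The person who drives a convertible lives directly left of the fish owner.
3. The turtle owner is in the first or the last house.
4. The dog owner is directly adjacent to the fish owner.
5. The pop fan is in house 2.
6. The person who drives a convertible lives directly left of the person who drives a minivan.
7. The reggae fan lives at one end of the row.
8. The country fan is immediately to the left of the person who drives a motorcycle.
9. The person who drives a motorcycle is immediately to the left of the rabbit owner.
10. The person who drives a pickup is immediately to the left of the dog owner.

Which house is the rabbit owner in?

5

The pop fan is in house 2 (clue 5).
That leaves rock as the music genre for house 4.
House 5 music genre: only funk fits.
That leaves reggae as the music genre for house 1.
House 3 music genre: only country fits.
The person who drives a motorcycle is in house 4 (clue 8).
Clue 9: the rabbit owner is in house 5.
That leaves turtle as the pet for house 1.
That leaves jeep as the vehicle for house 5.
The person who drives a convertible is narrowed to house 1 or 2; consider each.
Placing it in house 1 leads to a contradiction, so it's in house 2.
Clue 2: the fish owner is in house 3.
The person who drives a minivan is in house 3 (clue 6).
House 1 vehicle: only pickup fits.
From clue 10, the dog owner must be in house 2.
So house 4 gets ferret for pet.
So: house 1 = reggae/pickup/turtle, house 2 = pop/convertible/dog, house 3 = country/minivan/fish, house 4 = rock/motorcycle/ferret, house 5 = funk/jeep/rabbit.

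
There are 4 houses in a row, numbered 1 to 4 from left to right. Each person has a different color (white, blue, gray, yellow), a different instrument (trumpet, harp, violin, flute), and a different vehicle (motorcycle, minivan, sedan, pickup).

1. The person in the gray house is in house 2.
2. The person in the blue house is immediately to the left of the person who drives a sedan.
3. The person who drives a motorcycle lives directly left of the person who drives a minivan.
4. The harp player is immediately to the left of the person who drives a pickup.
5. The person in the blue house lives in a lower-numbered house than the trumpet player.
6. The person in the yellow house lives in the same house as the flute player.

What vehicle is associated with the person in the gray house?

minivan

Clue 1: the person in the gray house is in house 2.
House 1 vehicle: only motorcycle fits.
The person who drives a minivan is in house 2 (clue 3).
So house 3 gets pickup for vehicle.
That leaves sedan as the vehicle for house 4.
Clue 2: the person in the blue house is in house 3.
Clue 4: the harp player is in house 2.
Clue 5: the trumpet player is in house 4.
Clue 6 places the person in the yellow house in house 1.
The flute player is in house 1 (clue 6).
That leaves white as the color for house 4.
House 3's instrument must be violin (nothing else left).
So: house 1 = yellow/flute/motorcycle, house 2 = gray/harp/minivan, house 3 = blue/violin/pickup, house 4 = white/trumpet/sedan.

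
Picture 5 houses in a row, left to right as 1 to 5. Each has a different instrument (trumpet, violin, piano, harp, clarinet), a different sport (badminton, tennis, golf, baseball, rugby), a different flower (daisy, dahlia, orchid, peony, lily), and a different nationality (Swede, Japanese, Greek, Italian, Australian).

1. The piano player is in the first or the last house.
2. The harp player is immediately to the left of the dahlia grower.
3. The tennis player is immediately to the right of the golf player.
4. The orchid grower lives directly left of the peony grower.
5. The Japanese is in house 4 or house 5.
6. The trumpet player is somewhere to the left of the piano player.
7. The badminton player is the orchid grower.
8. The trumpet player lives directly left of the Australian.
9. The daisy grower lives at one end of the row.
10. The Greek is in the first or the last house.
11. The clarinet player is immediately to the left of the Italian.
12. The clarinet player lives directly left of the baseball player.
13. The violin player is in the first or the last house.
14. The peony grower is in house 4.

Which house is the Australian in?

Clue 6 places the piano player in house 5.
Clue 14 places the peony grower in house 4.
The orchid grower is in house 3 (clue 4).
The badminton player is in house 3 (clue 7).
The only instrument still possible for house 1 is violin.
The harp player is in house 4 (clue 2).
Clue 2: the dahlia grower is in house 5.
House 2's instrument must be trumpet (nothing else left).
That leaves clarinet as the instrument for house 3.
House 2 flower: only lily fits.
House 2 nationality: only Swede fits.
Clue 8: the Australian is in house 3.
By clue 11, the Italian is in house 4.
The baseball player is in house 4 (clue 12).
House 1's flower must be daisy (nothing else left).
House 1 nationality: only Greek fits.
The only nationality still possible for house 5 is Japanese.
Clue 3 places the tennis player in house 2.
That leaves golf as the sport for house 1.
So house 5 gets rugby for sport.
So: house 1 = violin/golf/daisy/Greek, house 2 = trumpet/tennis/lily/Swede, house 3 = clarinet/badminton/orchid/Australian, house 4 = harp/baseball/peony/Italian, house 5 = piano/rugby/dahlia/Japanese.

3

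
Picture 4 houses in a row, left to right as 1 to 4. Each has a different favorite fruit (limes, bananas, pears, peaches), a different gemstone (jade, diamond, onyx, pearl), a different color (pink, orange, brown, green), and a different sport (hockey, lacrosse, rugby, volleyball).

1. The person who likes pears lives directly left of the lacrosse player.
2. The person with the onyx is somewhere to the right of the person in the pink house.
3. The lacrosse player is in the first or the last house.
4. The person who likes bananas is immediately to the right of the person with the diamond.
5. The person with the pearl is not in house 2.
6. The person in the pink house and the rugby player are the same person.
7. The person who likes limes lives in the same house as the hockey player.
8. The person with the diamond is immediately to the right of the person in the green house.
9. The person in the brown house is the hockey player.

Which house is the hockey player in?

The lacrosse player is in house 4 (clue 3).
By clue 1, the person who likes pears is in house 3.
The only color still possible for house 4 is orange.
The person with the diamond is in house 3 (clue 4).
Clue 8: the person in the green house is in house 2.
So house 4 gets bananas for favorite fruit.
House 3 color: only pink fits.
By clue 2, the person with the onyx is in house 4.
The rugby player is in house 3 (clue 6).
Clue 9 places the hockey player in house 1.
That leaves pearl as the gemstone for house 1.
So house 2 gets jade for gemstone.
So house 1 gets brown for color.
So house 2 gets volleyball for sport.
Clue 7 places the person who likes limes in house 1.
That leaves peaches as the favorite fruit for house 2.
So: house 1 = limes/pearl/brown/hockey, house 2 = peaches/jade/green/volleyball, house 3 = pears/diamond/pink/rugby, house 4 = bananas/onyx/orange/lacrosse.

1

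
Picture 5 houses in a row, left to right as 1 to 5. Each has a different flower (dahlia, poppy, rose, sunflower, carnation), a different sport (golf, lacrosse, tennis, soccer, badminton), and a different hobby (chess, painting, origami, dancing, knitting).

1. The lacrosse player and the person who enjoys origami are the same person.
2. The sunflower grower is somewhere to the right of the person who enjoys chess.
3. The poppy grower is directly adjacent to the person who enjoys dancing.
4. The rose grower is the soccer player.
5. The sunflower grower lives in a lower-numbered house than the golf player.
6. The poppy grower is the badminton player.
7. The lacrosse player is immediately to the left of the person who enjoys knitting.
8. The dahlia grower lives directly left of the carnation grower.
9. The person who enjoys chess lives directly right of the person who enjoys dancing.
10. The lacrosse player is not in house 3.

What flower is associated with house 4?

dahlia

The sunflower grower is narrowed to house 3 or 4; consider each.
Placing it in house 4 leads to a contradiction, so it's in house 3.
Clue 2 places the person who enjoys chess in house 2.
By clue 9, the person who enjoys dancing is in house 1.
By clue 1, the lacrosse player is in house 4.
Clue 3: the poppy grower is in house 2.
Clue 6 places the badminton player in house 2.
Clue 7 places the person who enjoys knitting in house 5.
So house 5 gets carnation for flower.
House 3 sport: only tennis fits.
House 3 hobby: only painting fits.
House 4's hobby must be origami (nothing else left).
By clue 4, the rose grower is in house 1.
The soccer player is in house 1 (clue 4).
From clue 8, the dahlia grower must be in house 4.
The only sport still possible for house 5 is golf.
So: house 1 = rose/soccer/dancing, house 2 = poppy/badminton/chess, house 3 = sunflower/tennis/painting, house 4 = dahlia/lacrosse/origami, house 5 = carnation/golf/knitting.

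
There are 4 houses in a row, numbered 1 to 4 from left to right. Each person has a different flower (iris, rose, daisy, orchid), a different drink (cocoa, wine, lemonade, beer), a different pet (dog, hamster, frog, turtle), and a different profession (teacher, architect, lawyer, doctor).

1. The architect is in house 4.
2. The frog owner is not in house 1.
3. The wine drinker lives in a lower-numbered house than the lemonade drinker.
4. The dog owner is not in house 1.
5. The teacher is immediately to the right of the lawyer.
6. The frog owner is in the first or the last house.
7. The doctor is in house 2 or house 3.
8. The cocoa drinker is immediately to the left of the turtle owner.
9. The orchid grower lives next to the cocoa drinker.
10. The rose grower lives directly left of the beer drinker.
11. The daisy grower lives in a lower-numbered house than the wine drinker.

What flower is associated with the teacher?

orchid

Clue 1 places the architect in house 4.
Clue 6: the frog owner is in house 4.
House 1 drink: only cocoa fits.
House 1's pet must be hamster (nothing else left).
The only profession still possible for house 1 is lawyer.
Clue 5 places the teacher in house 2.
Clue 8 places the turtle owner in house 2.
From clue 9, the orchid grower must be in house 2.
So house 4 gets iris for flower.
So house 3 gets dog for pet.
The only profession still possible for house 3 is doctor.
House 1's flower must be daisy (nothing else left).
That leaves rose as the flower for house 3.
Clue 10 places the beer drinker in house 4.
House 2 drink: only wine fits.
The only drink still possible for house 3 is lemonade.
So: house 1 = daisy/cocoa/hamster/lawyer, house 2 = orchid/wine/turtle/teacher, house 3 = rose/lemonade/dog/doctor, house 4 = iris/beer/frog/architect.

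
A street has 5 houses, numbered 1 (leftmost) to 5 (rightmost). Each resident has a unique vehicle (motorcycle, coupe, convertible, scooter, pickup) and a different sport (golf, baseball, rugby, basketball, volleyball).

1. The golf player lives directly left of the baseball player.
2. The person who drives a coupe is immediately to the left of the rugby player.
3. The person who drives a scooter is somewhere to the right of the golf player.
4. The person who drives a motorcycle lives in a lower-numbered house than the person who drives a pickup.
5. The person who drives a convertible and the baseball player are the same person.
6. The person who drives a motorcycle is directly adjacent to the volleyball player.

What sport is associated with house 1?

The person who drives a convertible is narrowed to house 2 or 3 or 4 or 5; consider each.
Placing it in house 2 and house 3 and house 5 leads to a contradiction, so it's in house 4.
From clue 5, the baseball player must be in house 4.
Clue 1: the golf player is in house 3.
From clue 3, the person who drives a scooter must be in house 5.
So house 1 gets volleyball for sport.
House 2 sport: only rugby fits.
The only sport still possible for house 5 is basketball.
Clue 2 places the person who drives a coupe in house 1.
From clue 6, the person who drives a motorcycle must be in house 2.
House 3 vehicle: only pickup fits.
So: house 1 = coupe/volleyball, house 2 = motorcycle/rugby, house 3 = pickup/golf, house 4 = convertible/baseball, house 5 = scooter/basketball.

volleyball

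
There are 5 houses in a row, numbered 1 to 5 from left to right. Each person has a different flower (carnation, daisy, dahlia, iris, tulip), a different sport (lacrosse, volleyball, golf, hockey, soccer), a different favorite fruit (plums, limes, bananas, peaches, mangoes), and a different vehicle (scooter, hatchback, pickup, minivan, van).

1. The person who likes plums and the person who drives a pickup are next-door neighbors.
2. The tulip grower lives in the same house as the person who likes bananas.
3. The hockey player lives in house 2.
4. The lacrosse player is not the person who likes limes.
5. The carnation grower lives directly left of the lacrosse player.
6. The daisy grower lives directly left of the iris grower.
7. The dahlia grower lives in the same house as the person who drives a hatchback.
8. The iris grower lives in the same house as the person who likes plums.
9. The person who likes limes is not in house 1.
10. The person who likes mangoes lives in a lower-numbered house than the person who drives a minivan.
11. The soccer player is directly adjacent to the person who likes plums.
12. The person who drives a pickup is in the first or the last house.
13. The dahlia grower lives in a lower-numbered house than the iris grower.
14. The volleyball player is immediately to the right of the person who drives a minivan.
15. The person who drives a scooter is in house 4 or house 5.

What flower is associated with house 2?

The hockey player is in house 2 (clue 3).
The only flower still possible for house 5 is tulip.
From clue 2, the person who likes bananas must be in house 5.
The daisy grower is narrowed to house 1 or 3; consider each.
Placing it in house 1 leads to a contradiction, so it's in house 3.
Clue 6 places the iris grower in house 4.
Clue 8: the person who likes plums is in house 4.
So house 1 gets dahlia for flower.
That leaves carnation as the flower for house 2.
The only sport still possible for house 1 is golf.
The person who drives a pickup is in house 5 (clue 1).
Clue 5 places the lacrosse player in house 3.
By clue 7, the person who drives a hatchback is in house 1.
House 4 sport: only volleyball fits.
The only sport still possible for house 5 is soccer.
Clue 4 places the person who likes limes in house 2.
From clue 14, the person who drives a minivan must be in house 3.
The only vehicle still possible for house 2 is van.
That leaves scooter as the vehicle for house 4.
Clue 10: the person who likes mangoes is in house 1.
So house 3 gets peaches for favorite fruit.
So: house 1 = dahlia/golf/mangoes/hatchback, house 2 = carnation/hockey/limes/van, house 3 = daisy/lacrosse/peaches/minivan, house 4 = iris/volleyball/plums/scooter, house 5 = tulip/soccer/bananas/pickup.

carnation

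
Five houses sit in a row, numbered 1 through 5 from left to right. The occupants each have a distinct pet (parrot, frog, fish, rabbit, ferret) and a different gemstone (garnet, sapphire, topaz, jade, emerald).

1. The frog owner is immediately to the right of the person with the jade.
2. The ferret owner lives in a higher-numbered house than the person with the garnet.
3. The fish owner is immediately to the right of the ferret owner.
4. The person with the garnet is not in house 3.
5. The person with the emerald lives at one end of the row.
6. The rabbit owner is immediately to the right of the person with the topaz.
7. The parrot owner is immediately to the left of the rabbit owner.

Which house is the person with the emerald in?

House 1 pet: only parrot fits.
Clue 7: the rabbit owner is in house 2.
Clue 6 places the person with the topaz in house 1.
So house 5 gets emerald for gemstone.
The only gemstone still possible for house 2 is garnet.
So house 3 gets ferret for pet.
Clue 3 places the fish owner in house 4.
That leaves frog as the pet for house 5.
Clue 1 places the person with the jade in house 4.
That leaves sapphire as the gemstone for house 3.
So: house 1 = parrot/topaz, house 2 = rabbit/garnet, house 3 = ferret/sapphire, house 4 = fish/jade, house 5 = frog/emerald.

5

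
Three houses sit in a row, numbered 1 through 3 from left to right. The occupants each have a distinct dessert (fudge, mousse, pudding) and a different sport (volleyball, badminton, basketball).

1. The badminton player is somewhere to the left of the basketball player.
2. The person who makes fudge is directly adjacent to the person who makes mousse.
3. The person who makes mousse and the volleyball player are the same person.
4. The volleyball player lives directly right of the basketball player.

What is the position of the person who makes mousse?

Clue 4 places the volleyball player in house 3.
By clue 4, the basketball player is in house 2.
So house 1 gets badminton for sport.
From clue 3, the person who makes mousse must be in house 3.
The person who makes fudge is in house 2 (clue 2).
House 1's dessert must be pudding (nothing else left).
So: house 1 = pudding/badminton, house 2 = fudge/basketball, house 3 = mousse/volleyball.

3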